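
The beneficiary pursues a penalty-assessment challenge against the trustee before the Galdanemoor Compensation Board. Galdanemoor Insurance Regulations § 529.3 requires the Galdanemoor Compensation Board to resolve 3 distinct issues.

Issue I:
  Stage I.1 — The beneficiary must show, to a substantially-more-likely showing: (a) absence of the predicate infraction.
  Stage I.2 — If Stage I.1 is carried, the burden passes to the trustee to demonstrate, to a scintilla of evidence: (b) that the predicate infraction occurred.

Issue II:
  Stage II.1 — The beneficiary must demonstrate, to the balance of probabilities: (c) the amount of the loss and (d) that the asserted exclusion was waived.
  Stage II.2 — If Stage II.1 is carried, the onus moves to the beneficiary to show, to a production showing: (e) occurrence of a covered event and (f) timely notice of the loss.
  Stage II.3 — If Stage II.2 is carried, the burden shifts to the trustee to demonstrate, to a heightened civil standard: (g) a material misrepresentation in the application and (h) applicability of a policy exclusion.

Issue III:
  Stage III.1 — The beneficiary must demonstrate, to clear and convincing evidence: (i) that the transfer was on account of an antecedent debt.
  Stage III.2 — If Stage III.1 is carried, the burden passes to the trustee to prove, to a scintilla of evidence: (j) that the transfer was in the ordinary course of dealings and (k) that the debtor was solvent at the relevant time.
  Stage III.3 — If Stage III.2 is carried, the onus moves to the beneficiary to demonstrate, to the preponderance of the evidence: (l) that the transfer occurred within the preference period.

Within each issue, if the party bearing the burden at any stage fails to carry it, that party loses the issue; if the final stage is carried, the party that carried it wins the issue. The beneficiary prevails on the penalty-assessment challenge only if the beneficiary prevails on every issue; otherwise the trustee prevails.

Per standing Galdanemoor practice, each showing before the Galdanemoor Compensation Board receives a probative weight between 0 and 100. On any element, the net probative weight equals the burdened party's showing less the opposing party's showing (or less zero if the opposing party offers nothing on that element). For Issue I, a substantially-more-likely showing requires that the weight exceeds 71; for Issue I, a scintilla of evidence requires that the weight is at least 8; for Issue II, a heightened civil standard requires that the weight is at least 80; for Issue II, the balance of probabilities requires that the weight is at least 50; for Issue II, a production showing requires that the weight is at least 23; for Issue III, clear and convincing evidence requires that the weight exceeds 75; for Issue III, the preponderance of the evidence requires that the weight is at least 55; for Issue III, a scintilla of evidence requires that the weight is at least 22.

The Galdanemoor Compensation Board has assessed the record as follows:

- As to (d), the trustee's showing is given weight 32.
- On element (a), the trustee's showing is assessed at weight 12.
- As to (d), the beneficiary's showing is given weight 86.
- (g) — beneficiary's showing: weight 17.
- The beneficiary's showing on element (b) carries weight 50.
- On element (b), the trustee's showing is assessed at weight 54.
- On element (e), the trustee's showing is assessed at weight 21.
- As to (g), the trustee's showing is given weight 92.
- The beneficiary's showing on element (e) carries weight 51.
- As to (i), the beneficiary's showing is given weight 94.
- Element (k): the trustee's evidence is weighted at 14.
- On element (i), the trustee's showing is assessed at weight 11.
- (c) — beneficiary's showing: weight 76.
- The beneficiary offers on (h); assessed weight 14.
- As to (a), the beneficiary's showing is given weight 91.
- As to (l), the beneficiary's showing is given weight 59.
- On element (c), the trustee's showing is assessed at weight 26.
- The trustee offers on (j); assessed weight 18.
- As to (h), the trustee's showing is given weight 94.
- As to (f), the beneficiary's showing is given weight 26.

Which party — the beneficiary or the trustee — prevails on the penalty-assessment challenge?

— Issue I —
Stage I.1 — burden on beneficiary; standard: a substantially-more-likely showing (weight exceeds 71).
    (a): 91 − 12 = 79 > 71 [met]
  All elements met. The burden passes to the trustee.
Stage I.2 — burden on trustee; standard: a scintilla of evidence (weight is at least 8).
    (b): 54 − 50 = 4 < 8 [not met]
  The trustee does not carry Stage I.2.
The analysis ends at Stage I.2; the beneficiary prevails on this issue.
— Issue II —
Stage II.1 — burden on beneficiary; standard: the balance of probabilities (weight is at least 50).
    (c): 76 − 26 = 50 ≥ 50 [met]
    (d): 86 − 32 = 54 ≥ 50 [met]
  Stage II.1 is satisfied; the beneficiary continues to bear the burden.
Stage II.2 — burden on beneficiary; standard: a production showing (weight is at least 23).
    (e): 51 − 21 = 30 ≥ 23 [met]
    (f): 26 ≥ 23 [met]
  Stage II.2 carried; the burden shifts to the trustee.
Stage II.3 — burden on trustee; standard: a heightened civil standard (weight is at least 80).
    (g): 92 − 17 = 75 < 80 [not met]
    (h): 94 − 14 = 80 ≥ 80 [met]
  Not every element is met, so the trustee fails to carry Stage II.3.
So the beneficiary prevails on this issue.
— Issue III —
At Stage III.1 the beneficiary must meet clear and convincing evidence (weight exceeds 75): on (i) the weight is 94 less the opposing 11 gives net 83, > 75, so (i) meets the standard.
  Stage III.1 carried; the burden shifts to the trustee.
At Stage III.2 the trustee must meet a scintilla of evidence (weight is at least 22): on (j) the weight is 18, < 22, so (j) does not meet the standard; on (k) the weight is 14, which does not reach 22, so (k) does not meet the standard.
  The trustee does not carry Stage III.2.
The beneficiary prevails on this issue.
Per-issue: Issue I → beneficiary; Issue II → beneficiary; Issue III → beneficiary. The beneficiary must prevail on every issue; overall, the beneficiary prevails.

beneficiary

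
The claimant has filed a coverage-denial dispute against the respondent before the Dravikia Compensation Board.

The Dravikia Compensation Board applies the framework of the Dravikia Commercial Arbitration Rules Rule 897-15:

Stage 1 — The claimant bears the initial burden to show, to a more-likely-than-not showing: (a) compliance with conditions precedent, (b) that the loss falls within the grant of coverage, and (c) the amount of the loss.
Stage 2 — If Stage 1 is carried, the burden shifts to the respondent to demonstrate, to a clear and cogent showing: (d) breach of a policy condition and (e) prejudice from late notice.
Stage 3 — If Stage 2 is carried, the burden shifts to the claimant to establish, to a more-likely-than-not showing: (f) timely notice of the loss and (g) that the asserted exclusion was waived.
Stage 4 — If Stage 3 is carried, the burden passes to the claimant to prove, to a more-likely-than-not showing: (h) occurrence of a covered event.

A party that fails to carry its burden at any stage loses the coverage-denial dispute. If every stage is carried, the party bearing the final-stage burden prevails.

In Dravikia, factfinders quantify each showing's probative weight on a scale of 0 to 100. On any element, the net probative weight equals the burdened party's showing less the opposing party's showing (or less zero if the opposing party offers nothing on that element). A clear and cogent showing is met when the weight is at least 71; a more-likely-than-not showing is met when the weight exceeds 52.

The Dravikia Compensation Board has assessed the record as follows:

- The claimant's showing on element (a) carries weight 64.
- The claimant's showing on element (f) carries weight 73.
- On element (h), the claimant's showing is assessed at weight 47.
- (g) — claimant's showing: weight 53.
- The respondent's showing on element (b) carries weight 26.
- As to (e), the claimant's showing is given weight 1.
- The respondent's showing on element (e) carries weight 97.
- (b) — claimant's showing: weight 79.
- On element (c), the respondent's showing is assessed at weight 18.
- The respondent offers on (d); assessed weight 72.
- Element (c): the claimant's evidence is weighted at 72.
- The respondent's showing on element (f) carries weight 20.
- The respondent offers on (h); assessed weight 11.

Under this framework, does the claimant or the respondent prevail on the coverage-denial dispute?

respondent

Stage 1 (claimant, a more-likely-than-not showing, weight exceeds 52): (a) 64 > 52 — meets; (b) net 79−26=53 > 52 — meets; (c) net 72−18=54 > 52 — meets.
  All elements met. The burden passes to the respondent.
Stage 2 (respondent, a clear and cogent showing, weight is at least 71): (d) 72 ≥ 71 — meets; (e) net 97−1=96 ≥ 71 — meets.
  All elements met. The burden passes to the claimant.
Stage 3 (claimant, a more-likely-than-not showing, weight exceeds 52): (f) net 73−20=53 > 52 — meets; (g) 53 > 52 — meets.
  All elements met. The claimant retains the burden for Stage 4.
Stage 4 (claimant, a more-likely-than-not showing, weight exceeds 52): (h) net 47−11=36 ≤ 52 — fails.
  The claimant does not carry Stage 4.
So the respondent prevails.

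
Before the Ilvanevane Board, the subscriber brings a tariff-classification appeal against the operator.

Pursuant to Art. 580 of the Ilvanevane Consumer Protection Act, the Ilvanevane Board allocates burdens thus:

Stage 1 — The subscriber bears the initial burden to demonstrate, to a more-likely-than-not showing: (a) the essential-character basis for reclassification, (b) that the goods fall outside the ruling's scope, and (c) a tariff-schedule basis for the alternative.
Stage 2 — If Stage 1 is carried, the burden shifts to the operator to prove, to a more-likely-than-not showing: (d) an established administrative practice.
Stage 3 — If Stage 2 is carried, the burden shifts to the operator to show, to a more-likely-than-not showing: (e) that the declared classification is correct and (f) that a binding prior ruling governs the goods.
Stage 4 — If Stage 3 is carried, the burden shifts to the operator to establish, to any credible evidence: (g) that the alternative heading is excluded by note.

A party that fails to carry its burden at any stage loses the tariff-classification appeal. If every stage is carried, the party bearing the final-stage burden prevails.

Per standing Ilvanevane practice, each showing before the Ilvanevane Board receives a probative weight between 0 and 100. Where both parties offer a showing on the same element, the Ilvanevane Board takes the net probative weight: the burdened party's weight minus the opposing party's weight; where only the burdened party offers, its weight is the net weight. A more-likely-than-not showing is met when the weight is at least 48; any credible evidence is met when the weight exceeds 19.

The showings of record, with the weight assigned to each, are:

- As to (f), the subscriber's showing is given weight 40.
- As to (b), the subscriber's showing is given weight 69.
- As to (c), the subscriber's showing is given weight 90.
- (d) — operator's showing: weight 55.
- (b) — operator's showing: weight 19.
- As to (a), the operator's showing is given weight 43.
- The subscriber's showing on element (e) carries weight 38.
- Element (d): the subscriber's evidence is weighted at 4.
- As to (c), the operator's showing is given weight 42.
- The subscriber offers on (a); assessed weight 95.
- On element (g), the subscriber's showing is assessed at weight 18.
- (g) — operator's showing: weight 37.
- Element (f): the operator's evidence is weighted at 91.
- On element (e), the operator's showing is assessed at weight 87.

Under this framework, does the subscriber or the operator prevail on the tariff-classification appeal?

subscriber

Stage 1 — burden on subscriber; standard: a more-likely-than-not showing (weight is at least 48).
    (a): 95 − 43 = 52 ≥ 48 [met]
    (b): 69 − 19 = 50 ≥ 48 [met]
    (c): 90 − 42 = 48 ≥ 48 [met]
  The subscriber carries Stage 1; the operator now bears the burden.
Stage 2 — burden on operator; standard: a more-likely-than-not showing (weight is at least 48).
    (d): 55 − 4 = 51 ≥ 48 [met]
  Stage 2 is satisfied; the operator continues to bear the burden.
Stage 3 — burden on operator; standard: a more-likely-than-not showing (weight is at least 48).
    (e): 87 − 38 = 49 ≥ 48 [met]
    (f): 91 − 40 = 51 ≥ 48 [met]
  Stage 3 is satisfied; the operator continues to bear the burden.
Stage 4 — burden on operator; standard: any credible evidence (weight exceeds 19).
    (g): 37 − 18 = 19 ≤ 19 [not met]
  The operator does not carry Stage 4.
The subscriber prevails.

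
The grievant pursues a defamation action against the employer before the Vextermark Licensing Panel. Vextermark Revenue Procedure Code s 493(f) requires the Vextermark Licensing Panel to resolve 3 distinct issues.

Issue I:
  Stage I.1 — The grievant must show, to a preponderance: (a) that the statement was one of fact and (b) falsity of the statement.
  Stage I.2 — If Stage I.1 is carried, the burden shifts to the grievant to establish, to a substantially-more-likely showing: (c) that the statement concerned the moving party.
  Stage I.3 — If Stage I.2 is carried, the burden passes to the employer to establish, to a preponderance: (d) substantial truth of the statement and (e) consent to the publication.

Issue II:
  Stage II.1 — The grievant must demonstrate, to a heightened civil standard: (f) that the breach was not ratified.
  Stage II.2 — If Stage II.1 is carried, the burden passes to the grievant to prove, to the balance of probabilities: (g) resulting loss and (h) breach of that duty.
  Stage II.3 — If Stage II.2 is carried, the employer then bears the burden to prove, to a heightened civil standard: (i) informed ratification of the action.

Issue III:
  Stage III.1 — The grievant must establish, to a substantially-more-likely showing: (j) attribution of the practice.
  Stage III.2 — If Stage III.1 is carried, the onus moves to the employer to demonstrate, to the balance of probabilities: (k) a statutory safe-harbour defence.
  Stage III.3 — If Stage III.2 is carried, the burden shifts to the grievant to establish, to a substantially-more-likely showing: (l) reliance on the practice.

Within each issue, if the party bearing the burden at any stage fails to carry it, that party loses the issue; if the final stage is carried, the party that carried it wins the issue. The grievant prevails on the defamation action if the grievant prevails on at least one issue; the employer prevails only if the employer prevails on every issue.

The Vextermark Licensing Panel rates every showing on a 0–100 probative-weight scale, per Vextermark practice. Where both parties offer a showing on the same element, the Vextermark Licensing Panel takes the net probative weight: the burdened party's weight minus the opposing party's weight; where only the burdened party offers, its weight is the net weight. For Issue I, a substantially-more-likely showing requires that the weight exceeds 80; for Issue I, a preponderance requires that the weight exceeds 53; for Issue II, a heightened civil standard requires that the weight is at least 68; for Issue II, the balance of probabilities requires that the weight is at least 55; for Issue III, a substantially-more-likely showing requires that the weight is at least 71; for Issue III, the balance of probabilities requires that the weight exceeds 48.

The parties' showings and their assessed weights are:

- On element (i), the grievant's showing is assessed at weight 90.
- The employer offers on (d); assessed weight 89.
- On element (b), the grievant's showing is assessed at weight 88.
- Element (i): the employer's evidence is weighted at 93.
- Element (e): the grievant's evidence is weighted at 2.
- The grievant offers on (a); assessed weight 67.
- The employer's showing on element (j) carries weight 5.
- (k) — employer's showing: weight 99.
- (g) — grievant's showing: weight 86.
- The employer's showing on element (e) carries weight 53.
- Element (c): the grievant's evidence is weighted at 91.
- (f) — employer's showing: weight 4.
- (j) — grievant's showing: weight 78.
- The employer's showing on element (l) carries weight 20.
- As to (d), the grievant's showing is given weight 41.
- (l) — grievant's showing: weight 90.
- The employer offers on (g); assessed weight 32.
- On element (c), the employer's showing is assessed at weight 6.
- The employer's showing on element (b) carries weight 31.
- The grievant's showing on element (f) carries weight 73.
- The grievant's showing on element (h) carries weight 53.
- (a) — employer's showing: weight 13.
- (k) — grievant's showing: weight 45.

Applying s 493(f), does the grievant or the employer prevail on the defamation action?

— Issue I —
At Stage I.1 the grievant must meet a preponderance (weight exceeds 53): on (a) the weight is 67 less the opposing 13 gives net 54, > 53, so (a) meets the standard; on (b) the weight is 88 less the opposing 31 gives net 57, > 53, so (b) meets the standard.
  Stage I.1 carried; the burden remains with the grievant.
At Stage I.2 the grievant must meet a substantially-more-likely showing (weight exceeds 80): on (c) the weight is 91 less the opposing 6 gives net 85, which does exceed 80, so (c) meets the standard.
  The grievant carries Stage I.2; the employer now bears the burden.
At Stage I.3 the employer must meet a preponderance (weight exceeds 53): on (d) the weight is 89 less the opposing 41 gives net 48, ≤ 53, so (d) does not meet the standard; on (e) the weight is 53 less the opposing 2 gives net 51, which does not exceed 53, so (e) does not meet the standard.
  Stage I.3 not carried; the employer fails its burden.
So the grievant prevails on this issue.
— Issue II —
Stage II.1 (grievant, a heightened civil standard, weight is at least 68): (f) net 73−4=69 ≥ 68 — meets.
  All elements met. The grievant retains the burden for Stage II.2.
Stage II.2 (grievant, the balance of probabilities, weight is at least 55): (g) net 86−32=54 < 55 — fails; (h) 53 < 55 — fails.
  The grievant does not carry Stage II.2.
The employer prevails on this issue.
— Issue III —
At Stage III.1 the grievant must meet a substantially-more-likely showing (weight is at least 71): on (j) the weight is 78 less the opposing 5 gives net 73, which does reach 71, so (j) meets the standard.
  Stage III.1 carried; the burden shifts to the employer.
At Stage III.2 the employer must meet the balance of probabilities (weight exceeds 48): on (k) the weight is 99 less the opposing 45 gives net 54, which does exceed 48, so (k) meets the standard.
  Stage III.2 carried; the burden shifts to the grievant.
At Stage III.3 the grievant must meet a substantially-more-likely showing (weight is at least 71): on (l) the weight is 90 less the opposing 20 gives net 70, which does not reach 71, so (l) does not meet the standard.
  The grievant does not carry Stage III.3.
The employer prevails on this issue.
Per-issue: Issue I → grievant; Issue II → employer; Issue III → employer. The grievant must prevail on at least one issue; overall, the grievant prevails.

grievant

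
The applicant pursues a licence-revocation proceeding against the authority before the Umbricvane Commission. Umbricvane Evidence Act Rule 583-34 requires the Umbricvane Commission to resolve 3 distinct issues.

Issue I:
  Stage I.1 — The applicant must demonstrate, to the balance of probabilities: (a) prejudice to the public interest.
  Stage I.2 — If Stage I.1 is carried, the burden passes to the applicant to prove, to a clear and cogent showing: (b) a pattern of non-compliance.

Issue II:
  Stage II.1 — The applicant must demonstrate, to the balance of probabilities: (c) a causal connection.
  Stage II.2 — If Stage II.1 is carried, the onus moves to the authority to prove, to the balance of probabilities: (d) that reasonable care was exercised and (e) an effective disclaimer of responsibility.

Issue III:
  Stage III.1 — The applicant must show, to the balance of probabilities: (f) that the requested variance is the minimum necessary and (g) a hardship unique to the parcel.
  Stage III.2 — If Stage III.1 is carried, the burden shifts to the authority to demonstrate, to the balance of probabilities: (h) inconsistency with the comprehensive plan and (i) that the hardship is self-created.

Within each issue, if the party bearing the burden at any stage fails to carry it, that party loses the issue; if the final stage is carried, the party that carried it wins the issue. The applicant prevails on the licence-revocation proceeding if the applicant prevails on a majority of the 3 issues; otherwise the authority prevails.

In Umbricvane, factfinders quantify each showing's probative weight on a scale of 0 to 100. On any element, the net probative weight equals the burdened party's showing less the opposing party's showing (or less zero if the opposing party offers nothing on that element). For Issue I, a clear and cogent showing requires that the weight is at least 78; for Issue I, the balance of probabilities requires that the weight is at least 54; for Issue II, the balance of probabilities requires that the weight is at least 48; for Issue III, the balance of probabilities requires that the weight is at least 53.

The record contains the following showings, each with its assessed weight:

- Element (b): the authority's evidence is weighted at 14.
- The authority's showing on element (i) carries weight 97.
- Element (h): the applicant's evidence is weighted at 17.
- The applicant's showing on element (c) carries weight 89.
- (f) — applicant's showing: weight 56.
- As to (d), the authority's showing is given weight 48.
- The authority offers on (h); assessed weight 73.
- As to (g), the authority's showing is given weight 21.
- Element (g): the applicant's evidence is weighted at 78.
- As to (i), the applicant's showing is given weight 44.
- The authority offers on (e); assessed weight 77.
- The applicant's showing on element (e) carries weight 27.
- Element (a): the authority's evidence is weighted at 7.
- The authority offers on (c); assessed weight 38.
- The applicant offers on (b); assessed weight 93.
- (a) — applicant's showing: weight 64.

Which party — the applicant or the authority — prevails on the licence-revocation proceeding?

— Issue I —
At Stage I.1 the applicant must meet the balance of probabilities (weight is at least 54): on (a) the weight is 64 less the opposing 7 gives net 57, which does reach 54, so (a) meets the standard.
  Stage I.1 carried; the burden remains with the applicant.
At Stage I.2 the applicant must meet a clear and cogent showing (weight is at least 78): on (b) the weight is 93 less the opposing 14 gives net 79, ≥ 78, so (b) meets the standard.
  Stage I.2 carried; the final stage is satisfied.
All stages carried — the applicant prevails on this issue.
— Issue II —
Stage II.1 (applicant, the balance of probabilities, weight is at least 48): (c) net 89−38=51 ≥ 48 — meets.
  All elements met. The burden passes to the authority.
Stage II.2 (authority, the balance of probabilities, weight is at least 48): (d) 48 ≥ 48 — meets; (e) net 77−27=50 ≥ 48 — meets.
  Stage II.2 carried; the final stage is satisfied.
All stages carried — the authority prevails on this issue.
— Issue III —
At Stage III.1 the applicant must meet the balance of probabilities (weight is at least 53): on (f) the weight is 56, ≥ 53, so (f) meets the standard; on (g) the weight is 78 less the opposing 21 gives net 57, which does reach 53, so (g) meets the standard.
  All elements met. The burden passes to the authority.
At Stage III.2 the authority must meet the balance of probabilities (weight is at least 53): on (h) the weight is 73 less the opposing 17 gives net 56, ≥ 53, so (h) meets the standard; on (i) the weight is 97 less the opposing 44 gives net 53, which does reach 53, so (i) meets the standard.
  Stage III.2 carried; the final stage is satisfied.
With every stage satisfied, the authority prevails on this issue.
Per-issue: Issue I → applicant; Issue II → authority; Issue III → authority. The applicant must prevail on a majority of issues; overall, the authority prevails.

authority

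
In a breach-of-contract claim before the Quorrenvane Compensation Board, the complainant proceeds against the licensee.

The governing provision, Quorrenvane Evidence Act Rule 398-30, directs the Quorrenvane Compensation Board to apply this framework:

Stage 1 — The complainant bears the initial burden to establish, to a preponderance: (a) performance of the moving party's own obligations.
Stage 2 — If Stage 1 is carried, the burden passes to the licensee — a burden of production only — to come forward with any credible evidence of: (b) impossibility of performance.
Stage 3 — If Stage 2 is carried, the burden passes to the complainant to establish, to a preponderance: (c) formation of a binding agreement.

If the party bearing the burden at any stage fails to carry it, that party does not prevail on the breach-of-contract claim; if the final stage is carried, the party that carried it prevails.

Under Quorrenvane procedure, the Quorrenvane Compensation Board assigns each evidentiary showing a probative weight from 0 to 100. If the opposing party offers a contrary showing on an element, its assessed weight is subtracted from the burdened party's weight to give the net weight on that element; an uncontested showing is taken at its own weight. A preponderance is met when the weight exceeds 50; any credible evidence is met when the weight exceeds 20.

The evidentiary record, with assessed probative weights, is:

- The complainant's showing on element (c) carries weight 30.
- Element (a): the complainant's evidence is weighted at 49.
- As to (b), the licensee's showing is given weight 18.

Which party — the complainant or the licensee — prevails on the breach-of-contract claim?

Stage 1 — burden on complainant; standard: a preponderance (weight exceeds 50).
    (a): 49 ≤ 50 [not met]
  Stage 1 not carried; the complainant fails its burden.
The analysis ends at Stage 1; the licensee prevails.

licensee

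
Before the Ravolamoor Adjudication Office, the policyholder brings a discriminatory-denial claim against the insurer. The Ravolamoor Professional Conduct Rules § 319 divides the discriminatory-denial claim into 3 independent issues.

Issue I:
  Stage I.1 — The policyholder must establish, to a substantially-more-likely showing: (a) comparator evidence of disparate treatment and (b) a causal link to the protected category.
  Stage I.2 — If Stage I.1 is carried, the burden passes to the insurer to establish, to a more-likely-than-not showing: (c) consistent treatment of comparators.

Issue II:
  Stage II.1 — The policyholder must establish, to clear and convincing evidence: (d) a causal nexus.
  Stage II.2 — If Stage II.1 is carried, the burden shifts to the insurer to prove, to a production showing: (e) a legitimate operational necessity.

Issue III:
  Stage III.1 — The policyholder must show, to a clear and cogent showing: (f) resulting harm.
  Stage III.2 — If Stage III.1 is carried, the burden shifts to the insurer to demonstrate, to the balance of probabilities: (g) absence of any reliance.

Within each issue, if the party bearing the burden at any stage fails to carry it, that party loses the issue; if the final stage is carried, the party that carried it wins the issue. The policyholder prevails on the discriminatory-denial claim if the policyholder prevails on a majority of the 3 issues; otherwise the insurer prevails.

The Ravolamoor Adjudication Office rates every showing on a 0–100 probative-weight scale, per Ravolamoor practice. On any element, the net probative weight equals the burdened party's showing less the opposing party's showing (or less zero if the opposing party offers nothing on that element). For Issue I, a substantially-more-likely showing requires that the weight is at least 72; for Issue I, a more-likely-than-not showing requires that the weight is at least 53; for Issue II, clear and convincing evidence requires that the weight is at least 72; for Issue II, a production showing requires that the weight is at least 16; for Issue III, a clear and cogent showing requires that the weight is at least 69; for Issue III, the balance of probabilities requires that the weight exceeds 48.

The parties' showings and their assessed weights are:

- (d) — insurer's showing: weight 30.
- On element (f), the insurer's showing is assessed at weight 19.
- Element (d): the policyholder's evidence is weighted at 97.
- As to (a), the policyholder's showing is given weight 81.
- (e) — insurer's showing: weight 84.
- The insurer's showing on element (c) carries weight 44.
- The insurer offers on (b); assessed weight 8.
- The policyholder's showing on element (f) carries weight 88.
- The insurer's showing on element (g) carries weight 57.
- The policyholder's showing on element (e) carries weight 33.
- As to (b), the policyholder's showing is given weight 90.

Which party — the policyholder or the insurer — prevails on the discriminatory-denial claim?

insurer

— Issue I —
At Stage I.1 the policyholder must meet a substantially-more-likely showing (weight is at least 72): on (a) the weight is 81, which does reach 72, so (a) meets the standard; on (b) the weight is 90 less the opposing 8 gives net 82, ≥ 72, so (b) meets the standard.
  Stage I.1 is satisfied; the onus moves to the insurer.
At Stage I.2 the insurer must meet a more-likely-than-not showing (weight is at least 53): on (c) the weight is 44, which does not reach 53, so (c) does not meet the standard.
  Stage I.2 not carried; the insurer fails its burden.
The policyholder prevails on this issue.
— Issue II —
At Stage II.1 the policyholder must meet clear and convincing evidence (weight is at least 72): on (d) the weight is 97 less the opposing 30 gives net 67, < 72, so (d) does not meet the standard.
  Not every element is met, so the policyholder fails to carry Stage II.1.
The analysis ends at Stage II.1; the insurer prevails on this issue.
— Issue III —
At Stage III.1 the policyholder must meet a clear and cogent showing (weight is at least 69): on (f) the weight is 88 less the opposing 19 gives net 69, which does reach 69, so (f) meets the standard.
  The policyholder carries Stage III.1; the insurer now bears the burden.
At Stage III.2 the insurer must meet the balance of probabilities (weight exceeds 48): on (g) the weight is 57, which does exceed 48, so (g) meets the standard.
  The insurer carries the last stage.
Every stage carried; the insurer prevails on this issue.
Per-issue: Issue I → policyholder; Issue II → insurer; Issue III → insurer. The policyholder must prevail on a majority of issues; overall, the insurer prevails.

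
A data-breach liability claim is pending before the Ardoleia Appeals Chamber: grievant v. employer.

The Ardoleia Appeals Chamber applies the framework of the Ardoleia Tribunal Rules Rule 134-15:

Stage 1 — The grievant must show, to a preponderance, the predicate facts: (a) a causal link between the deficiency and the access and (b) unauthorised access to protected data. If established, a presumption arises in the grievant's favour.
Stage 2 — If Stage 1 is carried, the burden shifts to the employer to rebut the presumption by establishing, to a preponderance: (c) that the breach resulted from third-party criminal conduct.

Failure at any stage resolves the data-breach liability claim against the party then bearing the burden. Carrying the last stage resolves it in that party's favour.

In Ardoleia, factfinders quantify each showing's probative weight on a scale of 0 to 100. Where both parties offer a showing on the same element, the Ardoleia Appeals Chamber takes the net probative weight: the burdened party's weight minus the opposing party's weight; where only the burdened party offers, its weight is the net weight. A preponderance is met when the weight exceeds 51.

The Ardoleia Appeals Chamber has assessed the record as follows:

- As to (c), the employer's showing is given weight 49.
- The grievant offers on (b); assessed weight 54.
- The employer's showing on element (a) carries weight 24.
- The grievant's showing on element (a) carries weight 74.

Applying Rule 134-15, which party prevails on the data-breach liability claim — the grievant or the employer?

employer

Stage 1 — burden on grievant; standard: a preponderance (weight exceeds 51).
    (a): 74 − 24 = 50 ≤ 51 [not met]
    (b): 54 > 51 [met]
  Stage 1 not carried; the grievant fails its burden.
The employer prevails.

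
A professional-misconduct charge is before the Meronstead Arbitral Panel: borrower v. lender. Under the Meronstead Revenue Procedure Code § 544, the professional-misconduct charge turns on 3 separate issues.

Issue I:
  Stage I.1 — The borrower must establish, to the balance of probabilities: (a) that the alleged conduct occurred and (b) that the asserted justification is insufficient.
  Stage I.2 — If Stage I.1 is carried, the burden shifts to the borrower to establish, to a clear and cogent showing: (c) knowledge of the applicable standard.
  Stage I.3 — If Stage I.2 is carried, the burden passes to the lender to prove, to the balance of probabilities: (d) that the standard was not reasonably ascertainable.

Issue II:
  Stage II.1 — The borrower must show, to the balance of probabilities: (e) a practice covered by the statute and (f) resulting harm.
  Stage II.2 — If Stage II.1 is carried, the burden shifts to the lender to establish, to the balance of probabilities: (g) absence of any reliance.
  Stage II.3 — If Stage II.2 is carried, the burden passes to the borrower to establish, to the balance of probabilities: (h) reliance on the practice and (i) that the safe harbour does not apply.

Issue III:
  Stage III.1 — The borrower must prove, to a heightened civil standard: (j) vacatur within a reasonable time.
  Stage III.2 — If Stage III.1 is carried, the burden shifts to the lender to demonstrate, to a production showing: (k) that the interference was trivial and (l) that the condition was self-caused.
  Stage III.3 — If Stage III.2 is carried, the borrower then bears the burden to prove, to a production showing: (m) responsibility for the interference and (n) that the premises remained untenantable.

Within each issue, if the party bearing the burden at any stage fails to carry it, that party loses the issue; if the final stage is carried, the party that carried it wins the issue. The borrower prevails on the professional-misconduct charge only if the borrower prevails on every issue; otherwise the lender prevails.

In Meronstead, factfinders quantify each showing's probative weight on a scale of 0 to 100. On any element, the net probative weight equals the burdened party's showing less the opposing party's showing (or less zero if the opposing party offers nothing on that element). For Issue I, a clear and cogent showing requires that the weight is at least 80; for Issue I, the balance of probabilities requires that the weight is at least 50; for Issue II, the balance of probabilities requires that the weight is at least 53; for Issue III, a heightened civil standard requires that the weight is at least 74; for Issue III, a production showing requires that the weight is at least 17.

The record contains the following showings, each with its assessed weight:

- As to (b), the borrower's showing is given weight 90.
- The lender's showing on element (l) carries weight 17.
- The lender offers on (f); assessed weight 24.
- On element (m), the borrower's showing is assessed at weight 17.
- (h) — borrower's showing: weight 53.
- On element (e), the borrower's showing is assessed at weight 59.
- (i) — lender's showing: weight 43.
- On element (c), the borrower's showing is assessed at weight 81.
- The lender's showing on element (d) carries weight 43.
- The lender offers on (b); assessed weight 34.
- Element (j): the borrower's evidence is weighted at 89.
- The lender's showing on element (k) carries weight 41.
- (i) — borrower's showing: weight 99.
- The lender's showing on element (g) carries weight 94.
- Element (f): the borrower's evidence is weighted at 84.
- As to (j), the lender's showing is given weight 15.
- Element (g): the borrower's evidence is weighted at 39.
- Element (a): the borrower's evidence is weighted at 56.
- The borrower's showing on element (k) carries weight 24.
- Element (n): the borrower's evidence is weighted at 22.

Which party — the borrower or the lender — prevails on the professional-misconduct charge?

borrower

— Issue I —
Stage I.1 — burden on borrower; standard: the balance of probabilities (weight is at least 50).
    (a): 56 ≥ 50 [met]
    (b): 90 − 34 = 56 ≥ 50 [met]
  Stage I.1 carried; the burden remains with the borrower.
Stage I.2 — burden on borrower; standard: a clear and cogent showing (weight is at least 80).
    (c): 81 ≥ 80 [met]
  All elements met. The burden passes to the lender.
Stage I.3 — burden on lender; standard: the balance of probabilities (weight is at least 50).
    (d): 43 < 50 [not met]
  Stage I.3 not carried; the lender fails its burden.
The analysis ends at Stage I.3; the borrower prevails on this issue.
— Issue II —
At Stage II.1 the borrower must meet the balance of probabilities (weight is at least 53): on (e) the weight is 59, which does reach 53, so (e) meets the standard; on (f) the weight is 84 less the opposing 24 gives net 60, which does reach 53, so (f) meets the standard.
  All elements met. The burden passes to the lender.
At Stage II.2 the lender must meet the balance of probabilities (weight is at least 53): on (g) the weight is 94 less the opposing 39 gives net 55, which does reach 53, so (g) meets the standard.
  The lender carries Stage II.2; the borrower now bears the burden.
At Stage II.3 the borrower must meet the balance of probabilities (weight is at least 53): on (h) the weight is 53, ≥ 53, so (h) meets the standard; on (i) the weight is 99 less the opposing 43 gives net 56, which does reach 53, so (i) meets the standard.
  Stage II.3 carried; the final stage is satisfied.
With every stage satisfied, the borrower prevails on this issue.
— Issue III —
Stage III.1 — burden on borrower; standard: a heightened civil standard (weight is at least 74).
    (j): 89 − 15 = 74 ≥ 74 [met]
  Stage III.1 carried; the burden shifts to the lender.
Stage III.2 — burden on lender; standard: a production showing (weight is at least 17).
    (k): 41 − 24 = 17 ≥ 17 [met]
    (l): 17 ≥ 17 [met]
  The lender carries Stage III.2; the borrower now bears the burden.
Stage III.3 — burden on borrower; standard: a production showing (weight is at least 17).
    (m): 17 ≥ 17 [met]
    (n): 22 ≥ 17 [met]
  All elements met at the final stage.
With every stage satisfied, the borrower prevails on this issue.
Per-issue: Issue I → borrower; Issue II → borrower; Issue III → borrower. The borrower must prevail on every issue; overall, the borrower prevails.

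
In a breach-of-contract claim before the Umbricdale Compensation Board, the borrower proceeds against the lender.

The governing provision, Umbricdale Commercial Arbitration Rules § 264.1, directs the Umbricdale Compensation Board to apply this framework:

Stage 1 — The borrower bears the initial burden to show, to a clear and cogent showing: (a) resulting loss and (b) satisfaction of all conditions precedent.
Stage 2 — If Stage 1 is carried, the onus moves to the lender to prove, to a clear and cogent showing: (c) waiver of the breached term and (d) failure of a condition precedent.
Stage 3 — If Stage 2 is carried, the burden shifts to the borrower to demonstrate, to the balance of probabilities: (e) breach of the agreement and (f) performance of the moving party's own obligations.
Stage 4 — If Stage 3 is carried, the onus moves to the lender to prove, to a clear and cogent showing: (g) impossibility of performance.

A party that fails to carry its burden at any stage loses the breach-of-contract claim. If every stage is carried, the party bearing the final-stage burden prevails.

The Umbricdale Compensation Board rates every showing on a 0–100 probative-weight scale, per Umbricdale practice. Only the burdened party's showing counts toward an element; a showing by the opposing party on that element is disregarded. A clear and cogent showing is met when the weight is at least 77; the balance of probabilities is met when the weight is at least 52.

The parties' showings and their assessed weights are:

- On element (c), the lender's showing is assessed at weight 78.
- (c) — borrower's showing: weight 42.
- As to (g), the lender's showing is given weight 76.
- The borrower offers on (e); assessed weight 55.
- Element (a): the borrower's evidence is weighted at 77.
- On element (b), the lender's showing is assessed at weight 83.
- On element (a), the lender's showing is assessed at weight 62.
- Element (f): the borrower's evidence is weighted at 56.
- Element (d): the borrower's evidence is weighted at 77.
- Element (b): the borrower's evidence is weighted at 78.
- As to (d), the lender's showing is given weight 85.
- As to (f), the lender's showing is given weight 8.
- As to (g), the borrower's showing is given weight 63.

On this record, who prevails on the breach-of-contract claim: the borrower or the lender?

borrower

At Stage 1 the borrower must meet a clear and cogent showing (weight is at least 77): on (a) the weight is 77 (the lender's 62 is given no effect), which does reach 77, so (a) meets the standard; on (b) the weight is 78 (the lender's 83 is given no effect), ≥ 77, so (b) meets the standard.
  Stage 1 carried; the burden shifts to the lender.
At Stage 2 the lender must meet a clear and cogent showing (weight is at least 77): on (c) the weight is 78 (the borrower's 42 is given no effect), ≥ 77, so (c) meets the standard; on (d) the weight is 85 (the borrower's 77 is given no effect), ≥ 77, so (d) meets the standard.
  All elements met. The burden passes to the borrower.
At Stage 3 the borrower must meet the balance of probabilities (weight is at least 52): on (e) the weight is 55, ≥ 52, so (e) meets the standard; on (f) the weight is 56 (the lender's 8 is given no effect), ≥ 52, so (f) meets the standard.
  All elements met. The burden passes to the lender.
At Stage 4 the lender must meet a clear and cogent showing (weight is at least 77): on (g) the weight is 76 (the borrower's 63 is given no effect), which does not reach 77, so (g) does not meet the standard.
  Not every element is met, so the lender fails to carry Stage 4.
The analysis ends at Stage 4; the borrower prevails.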